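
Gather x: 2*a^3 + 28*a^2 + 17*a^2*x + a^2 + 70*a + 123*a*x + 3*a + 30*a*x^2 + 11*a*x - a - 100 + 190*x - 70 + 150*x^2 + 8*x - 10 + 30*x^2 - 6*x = 2*a^3 + 29*a^2 + 72*a + x^2*(30*a + 180) + x*(17*a^2 + 134*a + 192) - 180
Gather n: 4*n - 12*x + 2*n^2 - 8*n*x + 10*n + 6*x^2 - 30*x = 2*n^2 + n*(14 - 8*x) + 6*x^2 - 42*x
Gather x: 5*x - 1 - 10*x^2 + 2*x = -10*x^2 + 7*x - 1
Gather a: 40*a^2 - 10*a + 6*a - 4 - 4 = 40*a^2 - 4*a - 8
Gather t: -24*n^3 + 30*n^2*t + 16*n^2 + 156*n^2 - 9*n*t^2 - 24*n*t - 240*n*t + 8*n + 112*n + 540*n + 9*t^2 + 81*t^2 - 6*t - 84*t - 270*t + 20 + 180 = -24*n^3 + 172*n^2 + 660*n + t^2*(90 - 9*n) + t*(30*n^2 - 264*n - 360) + 200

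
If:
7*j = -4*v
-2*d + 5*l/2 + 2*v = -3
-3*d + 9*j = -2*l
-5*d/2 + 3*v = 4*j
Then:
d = -148/283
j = 40/283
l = -402/283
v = -70/283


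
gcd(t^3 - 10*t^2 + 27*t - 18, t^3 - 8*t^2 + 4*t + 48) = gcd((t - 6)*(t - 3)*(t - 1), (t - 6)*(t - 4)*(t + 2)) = t - 6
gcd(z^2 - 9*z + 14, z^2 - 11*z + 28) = z - 7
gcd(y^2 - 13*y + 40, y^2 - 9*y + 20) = y - 5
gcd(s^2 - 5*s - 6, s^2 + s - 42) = s - 6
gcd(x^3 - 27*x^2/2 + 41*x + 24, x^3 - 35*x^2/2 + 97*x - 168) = x^2 - 14*x + 48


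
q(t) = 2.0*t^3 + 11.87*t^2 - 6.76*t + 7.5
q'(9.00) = 692.90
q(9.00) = 2366.13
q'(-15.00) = 987.14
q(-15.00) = -3970.35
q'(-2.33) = -29.50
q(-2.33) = 62.39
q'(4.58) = 227.83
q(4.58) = 417.67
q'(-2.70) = -27.12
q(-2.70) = 72.92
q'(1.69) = 50.50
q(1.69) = 39.63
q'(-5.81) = 57.85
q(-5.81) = 55.21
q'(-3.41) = -17.94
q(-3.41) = 89.27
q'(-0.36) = -14.53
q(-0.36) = 11.38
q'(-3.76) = -11.20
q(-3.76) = 94.42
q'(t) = 6.0*t^2 + 23.74*t - 6.76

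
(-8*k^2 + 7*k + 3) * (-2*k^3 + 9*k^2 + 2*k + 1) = 16*k^5 - 86*k^4 + 41*k^3 + 33*k^2 + 13*k + 3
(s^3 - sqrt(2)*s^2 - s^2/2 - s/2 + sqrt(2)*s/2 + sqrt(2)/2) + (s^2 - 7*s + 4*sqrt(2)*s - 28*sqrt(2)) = s^3 - sqrt(2)*s^2 + s^2/2 - 15*s/2 + 9*sqrt(2)*s/2 - 55*sqrt(2)/2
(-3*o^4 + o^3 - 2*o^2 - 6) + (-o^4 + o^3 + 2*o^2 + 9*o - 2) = -4*o^4 + 2*o^3 + 9*o - 8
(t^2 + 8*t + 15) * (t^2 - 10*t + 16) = t^4 - 2*t^3 - 49*t^2 - 22*t + 240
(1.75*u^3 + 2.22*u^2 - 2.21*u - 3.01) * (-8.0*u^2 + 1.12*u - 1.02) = -14.0*u^5 - 15.8*u^4 + 18.3814*u^3 + 19.3404*u^2 - 1.117*u + 3.0702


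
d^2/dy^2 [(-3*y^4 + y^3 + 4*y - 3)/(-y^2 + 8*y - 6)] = 2*(3*y^6 - 72*y^5 + 630*y^4 - 1214*y^3 + 801*y^2 - 108*y - 18)/(y^6 - 24*y^5 + 210*y^4 - 800*y^3 + 1260*y^2 - 864*y + 216)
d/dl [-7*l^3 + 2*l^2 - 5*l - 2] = -21*l^2 + 4*l - 5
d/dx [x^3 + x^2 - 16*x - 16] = 3*x^2 + 2*x - 16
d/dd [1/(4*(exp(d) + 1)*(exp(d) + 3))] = (-exp(d) - 2)*exp(d)/(2*(exp(4*d) + 8*exp(3*d) + 22*exp(2*d) + 24*exp(d) + 9))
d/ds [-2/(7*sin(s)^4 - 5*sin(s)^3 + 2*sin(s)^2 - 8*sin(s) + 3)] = 2*(28*sin(s)^3 - 15*sin(s)^2 + 4*sin(s) - 8)*cos(s)/(7*sin(s)^4 - 5*sin(s)^3 + 2*sin(s)^2 - 8*sin(s) + 3)^2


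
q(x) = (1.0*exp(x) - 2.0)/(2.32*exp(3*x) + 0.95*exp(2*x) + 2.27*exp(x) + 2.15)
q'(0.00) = 0.32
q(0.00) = -0.13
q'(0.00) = 0.32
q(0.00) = -0.13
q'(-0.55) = 0.40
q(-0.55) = -0.34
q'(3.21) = -0.00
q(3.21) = 0.00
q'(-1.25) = 0.29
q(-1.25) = -0.58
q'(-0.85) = 0.37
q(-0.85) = -0.45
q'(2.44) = -0.00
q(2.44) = 0.00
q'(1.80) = -0.01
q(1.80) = 0.01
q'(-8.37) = 0.00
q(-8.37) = -0.93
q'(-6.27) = 0.00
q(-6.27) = -0.93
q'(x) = (1.0*exp(x) - 2.0)*(-6.96*exp(3*x) - 1.9*exp(2*x) - 2.27*exp(x))/(2.32*exp(3*x) + 0.95*exp(2*x) + 2.27*exp(x) + 2.15)^2 + 1.0*exp(x)/(2.32*exp(3*x) + 0.95*exp(2*x) + 2.27*exp(x) + 2.15) = (-4.64*exp(3*x) + 12.97*exp(2*x) + 3.8*exp(x) + 6.69)*exp(x)/(5.3824*exp(6*x) + 4.408*exp(5*x) + 11.4353*exp(4*x) + 14.289*exp(3*x) + 9.2379*exp(2*x) + 9.761*exp(x) + 4.6225)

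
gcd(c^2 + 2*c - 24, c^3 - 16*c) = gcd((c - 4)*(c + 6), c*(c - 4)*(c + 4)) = c - 4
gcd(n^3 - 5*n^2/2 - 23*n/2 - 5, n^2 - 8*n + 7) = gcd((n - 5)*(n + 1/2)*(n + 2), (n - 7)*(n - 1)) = 1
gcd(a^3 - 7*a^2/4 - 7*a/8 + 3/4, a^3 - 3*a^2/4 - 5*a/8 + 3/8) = a^2 + a/4 - 3/8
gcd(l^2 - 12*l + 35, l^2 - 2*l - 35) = l - 7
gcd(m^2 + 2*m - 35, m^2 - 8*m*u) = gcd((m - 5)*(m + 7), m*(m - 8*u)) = 1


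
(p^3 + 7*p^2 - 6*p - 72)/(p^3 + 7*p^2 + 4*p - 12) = (p^2 + p - 12)/(p^2 + p - 2)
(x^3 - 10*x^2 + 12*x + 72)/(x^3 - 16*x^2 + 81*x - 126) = (x^2 - 4*x - 12)/(x^2 - 10*x + 21)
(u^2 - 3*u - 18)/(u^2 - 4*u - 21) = (u - 6)/(u - 7)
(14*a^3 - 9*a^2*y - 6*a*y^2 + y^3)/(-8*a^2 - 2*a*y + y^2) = (7*a^2 - 8*a*y + y^2)/(-4*a + y)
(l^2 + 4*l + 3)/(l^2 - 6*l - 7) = (l + 3)/(l - 7)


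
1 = 1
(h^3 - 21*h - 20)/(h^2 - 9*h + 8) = (h^3 - 21*h - 20)/(h^2 - 9*h + 8)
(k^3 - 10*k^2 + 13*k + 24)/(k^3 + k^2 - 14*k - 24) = (k^3 - 10*k^2 + 13*k + 24)/(k^3 + k^2 - 14*k - 24)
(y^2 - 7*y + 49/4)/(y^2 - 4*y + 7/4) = (2*y - 7)/(2*y - 1)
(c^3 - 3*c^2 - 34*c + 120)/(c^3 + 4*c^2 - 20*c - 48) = (c - 5)/(c + 2)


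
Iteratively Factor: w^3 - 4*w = (w)*(w^2 - 4) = w*(w + 2)*(w - 2)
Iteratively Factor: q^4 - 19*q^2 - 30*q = (q)*(q^3 - 19*q - 30) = q*(q + 2)*(q^2 - 2*q - 15) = q*(q - 5)*(q + 2)*(q + 3)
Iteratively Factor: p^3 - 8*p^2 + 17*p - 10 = (p - 1)*(p^2 - 7*p + 10) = (p - 2)*(p - 1)*(p - 5)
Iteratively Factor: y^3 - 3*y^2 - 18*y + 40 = (y - 2)*(y^2 - y - 20) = (y - 5)*(y - 2)*(y + 4)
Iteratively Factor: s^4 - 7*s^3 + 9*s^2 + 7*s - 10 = (s - 1)*(s^3 - 6*s^2 + 3*s + 10) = (s - 1)*(s + 1)*(s^2 - 7*s + 10) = (s - 5)*(s - 1)*(s + 1)*(s - 2)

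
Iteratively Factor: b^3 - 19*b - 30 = (b - 5)*(b^2 + 5*b + 6) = (b - 5)*(b + 2)*(b + 3)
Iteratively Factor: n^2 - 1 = (n + 1)*(n - 1)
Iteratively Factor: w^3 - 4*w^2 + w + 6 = (w + 1)*(w^2 - 5*w + 6) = (w - 2)*(w + 1)*(w - 3)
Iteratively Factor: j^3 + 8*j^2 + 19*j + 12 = (j + 3)*(j^2 + 5*j + 4) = (j + 3)*(j + 4)*(j + 1)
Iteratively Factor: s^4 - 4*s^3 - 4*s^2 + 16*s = (s)*(s^3 - 4*s^2 - 4*s + 16) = s*(s + 2)*(s^2 - 6*s + 8) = s*(s - 2)*(s + 2)*(s - 4)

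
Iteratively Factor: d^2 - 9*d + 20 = (d - 4)*(d - 5)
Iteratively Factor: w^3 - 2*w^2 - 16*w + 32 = (w - 2)*(w^2 - 16) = (w - 4)*(w - 2)*(w + 4)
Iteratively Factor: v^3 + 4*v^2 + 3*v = (v + 3)*(v^2 + v) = (v + 1)*(v + 3)*(v)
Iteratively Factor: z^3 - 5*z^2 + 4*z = (z - 4)*(z^2 - z) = (z - 4)*(z - 1)*(z)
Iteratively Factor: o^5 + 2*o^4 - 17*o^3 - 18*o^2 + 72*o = (o - 3)*(o^4 + 5*o^3 - 2*o^2 - 24*o) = o*(o - 3)*(o^3 + 5*o^2 - 2*o - 24) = o*(o - 3)*(o + 3)*(o^2 + 2*o - 8) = o*(o - 3)*(o - 2)*(o + 3)*(o + 4)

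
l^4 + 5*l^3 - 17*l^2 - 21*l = l*(l - 3)*(l + 1)*(l + 7)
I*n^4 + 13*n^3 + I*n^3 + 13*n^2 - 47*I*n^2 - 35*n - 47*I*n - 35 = (n + 1)*(n - 7*I)*(n - 5*I)*(I*n + 1)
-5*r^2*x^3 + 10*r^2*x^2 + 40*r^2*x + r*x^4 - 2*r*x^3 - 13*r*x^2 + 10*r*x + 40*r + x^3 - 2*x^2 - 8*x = (-5*r + x)*(x - 4)*(x + 2)*(r*x + 1)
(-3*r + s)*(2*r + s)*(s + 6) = -6*r^2*s - 36*r^2 - r*s^2 - 6*r*s + s^3 + 6*s^2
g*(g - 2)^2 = g^3 - 4*g^2 + 4*g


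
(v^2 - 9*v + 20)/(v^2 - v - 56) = (-v^2 + 9*v - 20)/(-v^2 + v + 56)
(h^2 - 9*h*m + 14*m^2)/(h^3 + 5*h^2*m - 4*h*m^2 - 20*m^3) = (h - 7*m)/(h^2 + 7*h*m + 10*m^2)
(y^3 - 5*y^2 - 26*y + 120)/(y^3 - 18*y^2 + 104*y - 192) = (y + 5)/(y - 8)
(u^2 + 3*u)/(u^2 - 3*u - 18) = u/(u - 6)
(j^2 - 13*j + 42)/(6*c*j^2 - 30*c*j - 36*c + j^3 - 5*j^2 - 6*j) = (j - 7)/(6*c*j + 6*c + j^2 + j)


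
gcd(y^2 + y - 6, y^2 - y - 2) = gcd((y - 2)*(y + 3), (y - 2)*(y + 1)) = y - 2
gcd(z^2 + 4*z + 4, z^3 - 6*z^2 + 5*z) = 1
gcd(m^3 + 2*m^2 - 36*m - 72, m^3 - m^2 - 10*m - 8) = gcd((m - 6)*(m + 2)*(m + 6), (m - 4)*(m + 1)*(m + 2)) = m + 2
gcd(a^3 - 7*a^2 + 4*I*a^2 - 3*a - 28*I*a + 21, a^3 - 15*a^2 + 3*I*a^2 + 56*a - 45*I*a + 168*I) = a^2 + a*(-7 + 3*I) - 21*I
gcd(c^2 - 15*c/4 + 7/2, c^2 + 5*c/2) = 1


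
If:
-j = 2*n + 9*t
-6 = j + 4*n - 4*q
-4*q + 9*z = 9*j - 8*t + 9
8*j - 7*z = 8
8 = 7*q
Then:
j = 1463/53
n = -10771/1484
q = 8/7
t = -1079/742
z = 11280/371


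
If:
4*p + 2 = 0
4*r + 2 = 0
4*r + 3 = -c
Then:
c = -1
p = -1/2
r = -1/2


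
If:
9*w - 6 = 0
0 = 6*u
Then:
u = 0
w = 2/3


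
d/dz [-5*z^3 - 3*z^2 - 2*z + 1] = -15*z^2 - 6*z - 2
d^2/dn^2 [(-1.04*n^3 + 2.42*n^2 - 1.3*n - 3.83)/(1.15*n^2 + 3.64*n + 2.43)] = (-1.77635683940025e-15*n^4 - 45.445348*n^3 - 126.161238*n^2 - 111.243756*n - 28.50883)/(1.520875*n^6 + 14.4417*n^5 + 55.352145*n^4 + 109.260424*n^3 + 116.961489*n^2 + 64.481508*n + 14.348907)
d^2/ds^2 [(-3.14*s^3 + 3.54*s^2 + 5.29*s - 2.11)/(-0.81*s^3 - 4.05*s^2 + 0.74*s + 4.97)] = (-25.246728*s^6 - 9.53191799999991*s^5 + 51.4465019999998*s^4 - 160.016966*s^3 - 413.723778*s^2 - 160.490292*s - 48.718106)/(0.531441*s^9 + 7.971615*s^8 + 38.401533*s^7 + 42.082254*s^6 - 132.907392*s^5 - 220.033827*s^4 + 148.988503*s^3 + 291.951219*s^2 - 54.835998*s - 122.763473)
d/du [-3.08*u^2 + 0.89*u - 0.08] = 0.89 - 6.16*u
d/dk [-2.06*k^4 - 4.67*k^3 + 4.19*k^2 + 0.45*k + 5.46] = -8.24*k^3 - 14.01*k^2 + 8.38*k + 0.45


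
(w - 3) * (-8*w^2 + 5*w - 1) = -8*w^3 + 29*w^2 - 16*w + 3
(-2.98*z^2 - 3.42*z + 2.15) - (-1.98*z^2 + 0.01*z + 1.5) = -1.0*z^2 - 3.43*z + 0.65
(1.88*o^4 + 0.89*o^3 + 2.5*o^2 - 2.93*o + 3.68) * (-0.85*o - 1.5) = -1.598*o^5 - 3.5765*o^4 - 3.46*o^3 - 1.2595*o^2 + 1.267*o - 5.52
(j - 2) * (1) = j - 2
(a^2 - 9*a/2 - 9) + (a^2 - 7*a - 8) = 2*a^2 - 23*a/2 - 17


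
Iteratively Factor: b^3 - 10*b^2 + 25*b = (b)*(b^2 - 10*b + 25) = b*(b - 5)*(b - 5)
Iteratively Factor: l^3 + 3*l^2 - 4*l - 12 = (l + 2)*(l^2 + l - 6) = (l - 2)*(l + 2)*(l + 3)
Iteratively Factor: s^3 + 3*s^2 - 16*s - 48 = (s + 3)*(s^2 - 16) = (s + 3)*(s + 4)*(s - 4)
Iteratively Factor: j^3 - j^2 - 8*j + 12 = (j - 2)*(j^2 + j - 6) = (j - 2)^2*(j + 3)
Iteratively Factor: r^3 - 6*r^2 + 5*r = (r - 1)*(r^2 - 5*r) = r*(r - 1)*(r - 5)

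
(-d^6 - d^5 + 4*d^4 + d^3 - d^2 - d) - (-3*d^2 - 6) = -d^6 - d^5 + 4*d^4 + d^3 + 2*d^2 - d + 6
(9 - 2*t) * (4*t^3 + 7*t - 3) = -8*t^4 + 36*t^3 - 14*t^2 + 69*t - 27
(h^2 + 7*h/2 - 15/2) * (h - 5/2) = h^3 + h^2 - 65*h/4 + 75/4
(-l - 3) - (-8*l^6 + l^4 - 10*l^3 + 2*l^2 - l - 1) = 8*l^6 - l^4 + 10*l^3 - 2*l^2 - 2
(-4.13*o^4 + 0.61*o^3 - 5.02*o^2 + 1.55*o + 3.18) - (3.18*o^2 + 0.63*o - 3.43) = -4.13*o^4 + 0.61*o^3 - 8.2*o^2 + 0.92*o + 6.61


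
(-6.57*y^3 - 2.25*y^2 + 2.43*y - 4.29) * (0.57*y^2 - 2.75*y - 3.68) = -3.7449*y^5 + 16.785*y^4 + 31.7502*y^3 - 0.847799999999999*y^2 + 2.8551*y + 15.7872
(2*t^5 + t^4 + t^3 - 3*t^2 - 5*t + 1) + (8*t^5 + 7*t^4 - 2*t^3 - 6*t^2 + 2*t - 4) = 10*t^5 + 8*t^4 - t^3 - 9*t^2 - 3*t - 3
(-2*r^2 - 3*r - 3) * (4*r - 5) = -8*r^3 - 2*r^2 + 3*r + 15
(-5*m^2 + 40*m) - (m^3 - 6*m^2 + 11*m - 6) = -m^3 + m^2 + 29*m + 6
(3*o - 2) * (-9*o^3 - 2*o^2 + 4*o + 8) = -27*o^4 + 12*o^3 + 16*o^2 + 16*o - 16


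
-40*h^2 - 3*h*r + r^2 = (-8*h + r)*(5*h + r)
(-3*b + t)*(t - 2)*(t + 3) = -3*b*t^2 - 3*b*t + 18*b + t^3 + t^2 - 6*t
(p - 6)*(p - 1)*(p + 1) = p^3 - 6*p^2 - p + 6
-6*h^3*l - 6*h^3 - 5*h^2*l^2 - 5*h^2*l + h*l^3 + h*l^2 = (-6*h + l)*(h + l)*(h*l + h)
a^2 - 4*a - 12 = (a - 6)*(a + 2)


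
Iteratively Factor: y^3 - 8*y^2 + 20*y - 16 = (y - 2)*(y^2 - 6*y + 8) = (y - 4)*(y - 2)*(y - 2)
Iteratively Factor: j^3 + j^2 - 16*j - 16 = (j + 4)*(j^2 - 3*j - 4) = (j + 1)*(j + 4)*(j - 4)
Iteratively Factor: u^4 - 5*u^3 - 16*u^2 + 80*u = (u - 5)*(u^3 - 16*u) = u*(u - 5)*(u^2 - 16) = u*(u - 5)*(u - 4)*(u + 4)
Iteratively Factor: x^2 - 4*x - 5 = (x - 5)*(x + 1)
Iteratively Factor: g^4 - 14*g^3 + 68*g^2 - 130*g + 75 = (g - 5)*(g^3 - 9*g^2 + 23*g - 15) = (g - 5)*(g - 3)*(g^2 - 6*g + 5) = (g - 5)^2*(g - 3)*(g - 1)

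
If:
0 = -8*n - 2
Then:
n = -1/4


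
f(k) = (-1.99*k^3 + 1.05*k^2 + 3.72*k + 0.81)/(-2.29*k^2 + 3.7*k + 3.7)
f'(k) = (4.58*k - 3.7)*(-1.99*k^3 + 1.05*k^2 + 3.72*k + 0.81)/(-2.29*k^2 + 3.7*k + 3.7)^2 + (-5.97*k^2 + 2.1*k + 3.72)/(-2.29*k^2 + 3.7*k + 3.7)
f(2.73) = 6.64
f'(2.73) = -7.18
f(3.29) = 5.21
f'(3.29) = -0.59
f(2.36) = 33.25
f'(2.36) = -656.99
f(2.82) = 6.13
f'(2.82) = -4.57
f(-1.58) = -0.69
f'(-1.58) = 0.89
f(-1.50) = -0.62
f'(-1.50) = 0.91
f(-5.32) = -3.84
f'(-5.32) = 0.85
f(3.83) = 5.17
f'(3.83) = 0.27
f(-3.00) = -1.89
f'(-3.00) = 0.84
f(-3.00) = -1.89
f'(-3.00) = 0.84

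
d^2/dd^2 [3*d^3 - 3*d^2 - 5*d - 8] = 18*d - 6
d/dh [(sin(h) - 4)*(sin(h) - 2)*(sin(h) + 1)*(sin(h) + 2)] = (4*sin(h)^3 - 9*sin(h)^2 - 16*sin(h) + 12)*cos(h)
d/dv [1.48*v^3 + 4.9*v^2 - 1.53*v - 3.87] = 4.44*v^2 + 9.8*v - 1.53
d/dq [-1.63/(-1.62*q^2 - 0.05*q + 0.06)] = (-5.2812*q - 0.0815)/(1.62*q^2 + 0.05*q - 0.06)^2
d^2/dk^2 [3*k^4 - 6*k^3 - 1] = 36*k*(k - 1)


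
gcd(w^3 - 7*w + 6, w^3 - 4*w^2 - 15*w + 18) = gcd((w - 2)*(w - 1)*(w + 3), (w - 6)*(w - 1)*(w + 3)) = w^2 + 2*w - 3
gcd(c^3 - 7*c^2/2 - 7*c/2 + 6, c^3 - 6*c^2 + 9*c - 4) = c^2 - 5*c + 4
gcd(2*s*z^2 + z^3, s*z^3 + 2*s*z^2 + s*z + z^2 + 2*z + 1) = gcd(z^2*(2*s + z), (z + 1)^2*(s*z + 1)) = 1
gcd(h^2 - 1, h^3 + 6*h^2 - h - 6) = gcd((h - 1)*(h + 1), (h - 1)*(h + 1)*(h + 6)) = h^2 - 1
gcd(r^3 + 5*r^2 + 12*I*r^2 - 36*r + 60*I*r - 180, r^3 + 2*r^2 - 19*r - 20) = r + 5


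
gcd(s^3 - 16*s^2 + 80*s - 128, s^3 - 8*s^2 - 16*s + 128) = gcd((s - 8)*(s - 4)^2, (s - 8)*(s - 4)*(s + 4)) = s^2 - 12*s + 32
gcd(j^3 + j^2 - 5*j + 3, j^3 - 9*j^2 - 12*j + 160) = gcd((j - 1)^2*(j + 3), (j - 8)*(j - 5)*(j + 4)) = 1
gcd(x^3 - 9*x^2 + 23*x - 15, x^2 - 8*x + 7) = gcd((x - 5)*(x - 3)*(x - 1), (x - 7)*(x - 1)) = x - 1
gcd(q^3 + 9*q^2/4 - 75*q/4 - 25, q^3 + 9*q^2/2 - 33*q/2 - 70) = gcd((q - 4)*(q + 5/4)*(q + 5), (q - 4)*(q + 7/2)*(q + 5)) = q^2 + q - 20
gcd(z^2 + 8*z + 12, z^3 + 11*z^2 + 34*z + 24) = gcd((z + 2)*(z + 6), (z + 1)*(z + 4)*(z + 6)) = z + 6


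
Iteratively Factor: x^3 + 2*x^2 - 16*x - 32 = (x + 2)*(x^2 - 16) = (x - 4)*(x + 2)*(x + 4)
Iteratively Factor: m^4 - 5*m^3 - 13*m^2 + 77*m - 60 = (m + 4)*(m^3 - 9*m^2 + 23*m - 15) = (m - 5)*(m + 4)*(m^2 - 4*m + 3) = (m - 5)*(m - 1)*(m + 4)*(m - 3)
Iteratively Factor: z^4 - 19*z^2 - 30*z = (z)*(z^3 - 19*z - 30) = z*(z - 5)*(z^2 + 5*z + 6) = z*(z - 5)*(z + 2)*(z + 3)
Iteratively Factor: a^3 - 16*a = (a - 4)*(a^2 + 4*a) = (a - 4)*(a + 4)*(a)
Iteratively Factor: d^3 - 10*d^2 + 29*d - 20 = (d - 4)*(d^2 - 6*d + 5) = (d - 4)*(d - 1)*(d - 5)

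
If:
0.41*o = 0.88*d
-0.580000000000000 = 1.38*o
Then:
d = -0.20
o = -0.42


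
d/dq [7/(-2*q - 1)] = 14/(2*q + 1)^2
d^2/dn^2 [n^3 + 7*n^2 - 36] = 6*n + 14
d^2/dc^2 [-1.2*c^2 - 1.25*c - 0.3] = -2.40000000000000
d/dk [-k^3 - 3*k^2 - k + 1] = -3*k^2 - 6*k - 1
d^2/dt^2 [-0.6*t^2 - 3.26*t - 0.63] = -1.20000000000000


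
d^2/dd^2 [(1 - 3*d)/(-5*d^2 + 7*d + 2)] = 2*((26 - 45*d)*(-5*d^2 + 7*d + 2) - (3*d - 1)*(10*d - 7)^2)/(-5*d^2 + 7*d + 2)^3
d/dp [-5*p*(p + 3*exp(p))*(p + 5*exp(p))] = -40*p^2*exp(p) - 15*p^2 - 150*p*exp(2*p) - 80*p*exp(p) - 75*exp(2*p)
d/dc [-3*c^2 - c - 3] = -6*c - 1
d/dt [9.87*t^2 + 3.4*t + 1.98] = 19.74*t + 3.4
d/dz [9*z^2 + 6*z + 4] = 18*z + 6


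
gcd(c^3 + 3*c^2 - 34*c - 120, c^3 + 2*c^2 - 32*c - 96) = c^2 - 2*c - 24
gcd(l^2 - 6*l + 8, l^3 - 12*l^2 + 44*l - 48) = l^2 - 6*l + 8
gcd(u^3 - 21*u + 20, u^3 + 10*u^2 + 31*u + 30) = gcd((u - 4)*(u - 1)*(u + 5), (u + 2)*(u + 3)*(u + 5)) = u + 5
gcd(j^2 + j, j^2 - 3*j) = j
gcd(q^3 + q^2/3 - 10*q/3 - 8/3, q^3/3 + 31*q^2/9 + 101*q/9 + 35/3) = 1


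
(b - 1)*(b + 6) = b^2 + 5*b - 6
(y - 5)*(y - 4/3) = y^2 - 19*y/3 + 20/3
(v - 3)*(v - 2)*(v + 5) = v^3 - 19*v + 30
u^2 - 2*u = u*(u - 2)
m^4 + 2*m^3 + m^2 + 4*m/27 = m*(m + 1/3)^2*(m + 4/3)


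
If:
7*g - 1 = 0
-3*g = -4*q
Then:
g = 1/7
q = 3/28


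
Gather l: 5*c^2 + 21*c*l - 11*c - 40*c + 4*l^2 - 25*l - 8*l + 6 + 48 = 5*c^2 - 51*c + 4*l^2 + l*(21*c - 33) + 54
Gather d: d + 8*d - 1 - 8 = 9*d - 9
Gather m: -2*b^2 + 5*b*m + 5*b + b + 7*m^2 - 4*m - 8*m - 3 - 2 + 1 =-2*b^2 + 6*b + 7*m^2 + m*(5*b - 12) - 4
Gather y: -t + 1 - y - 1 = -t - y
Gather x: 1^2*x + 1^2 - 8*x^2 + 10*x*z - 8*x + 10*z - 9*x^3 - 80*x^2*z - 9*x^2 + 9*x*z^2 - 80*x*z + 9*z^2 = -9*x^3 + x^2*(-80*z - 17) + x*(9*z^2 - 70*z - 7) + 9*z^2 + 10*z + 1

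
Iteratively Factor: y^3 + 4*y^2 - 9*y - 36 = (y - 3)*(y^2 + 7*y + 12) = (y - 3)*(y + 3)*(y + 4)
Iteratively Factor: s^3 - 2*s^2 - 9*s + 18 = (s - 3)*(s^2 + s - 6) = (s - 3)*(s + 3)*(s - 2)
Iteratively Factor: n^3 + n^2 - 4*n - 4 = (n + 2)*(n^2 - n - 2) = (n + 1)*(n + 2)*(n - 2)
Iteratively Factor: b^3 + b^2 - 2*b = (b - 1)*(b^2 + 2*b) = (b - 1)*(b + 2)*(b)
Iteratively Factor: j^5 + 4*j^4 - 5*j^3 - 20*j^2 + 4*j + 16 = (j + 2)*(j^4 + 2*j^3 - 9*j^2 - 2*j + 8) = (j - 2)*(j + 2)*(j^3 + 4*j^2 - j - 4) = (j - 2)*(j + 1)*(j + 2)*(j^2 + 3*j - 4) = (j - 2)*(j + 1)*(j + 2)*(j + 4)*(j - 1)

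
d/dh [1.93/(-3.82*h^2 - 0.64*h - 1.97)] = (14.7452*h + 1.2352)/(3.82*h^2 + 0.64*h + 1.97)^2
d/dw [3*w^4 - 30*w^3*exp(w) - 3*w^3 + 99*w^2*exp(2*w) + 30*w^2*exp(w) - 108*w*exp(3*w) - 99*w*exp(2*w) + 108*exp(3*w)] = -30*w^3*exp(w) + 12*w^3 + 198*w^2*exp(2*w) - 60*w^2*exp(w) - 9*w^2 - 324*w*exp(3*w) + 60*w*exp(w) + 216*exp(3*w) - 99*exp(2*w)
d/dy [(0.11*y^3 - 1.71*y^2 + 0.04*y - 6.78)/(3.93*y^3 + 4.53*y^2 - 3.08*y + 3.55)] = (7.2186*y^4 - 0.991999999999999*y^3 + 86.1933*y^2 + 49.2858*y - 20.7404)/(15.4449*y^6 + 35.6058*y^5 - 3.6879*y^4 - 0.00180000000000291*y^3 + 41.6494*y^2 - 21.868*y + 12.6025)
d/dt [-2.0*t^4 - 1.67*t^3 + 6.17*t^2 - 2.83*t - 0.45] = -8.0*t^3 - 5.01*t^2 + 12.34*t - 2.83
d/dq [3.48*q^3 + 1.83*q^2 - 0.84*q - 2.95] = 10.44*q^2 + 3.66*q - 0.84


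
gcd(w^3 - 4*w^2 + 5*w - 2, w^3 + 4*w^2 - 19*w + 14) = w^2 - 3*w + 2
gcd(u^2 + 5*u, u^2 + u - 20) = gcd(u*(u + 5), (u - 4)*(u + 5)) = u + 5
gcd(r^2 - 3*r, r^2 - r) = r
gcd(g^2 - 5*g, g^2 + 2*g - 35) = g - 5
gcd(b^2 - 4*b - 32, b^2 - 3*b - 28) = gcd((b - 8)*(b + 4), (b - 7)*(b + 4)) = b + 4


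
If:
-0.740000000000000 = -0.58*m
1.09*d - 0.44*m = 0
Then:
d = 0.52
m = 1.28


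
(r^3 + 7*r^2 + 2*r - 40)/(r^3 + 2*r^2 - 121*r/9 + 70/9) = 9*(r^2 + 2*r - 8)/(9*r^2 - 27*r + 14)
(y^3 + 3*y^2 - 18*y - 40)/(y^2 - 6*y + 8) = (y^2 + 7*y + 10)/(y - 2)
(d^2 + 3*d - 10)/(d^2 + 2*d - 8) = (d + 5)/(d + 4)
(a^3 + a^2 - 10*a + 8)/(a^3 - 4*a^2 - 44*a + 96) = (a^2 + 3*a - 4)/(a^2 - 2*a - 48)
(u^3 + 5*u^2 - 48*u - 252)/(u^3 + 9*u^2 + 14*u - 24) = (u^2 - u - 42)/(u^2 + 3*u - 4)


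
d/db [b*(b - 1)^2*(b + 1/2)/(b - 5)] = (6*b^4 - 46*b^3 + 45*b^2 - 5)/(2*(b^2 - 10*b + 25))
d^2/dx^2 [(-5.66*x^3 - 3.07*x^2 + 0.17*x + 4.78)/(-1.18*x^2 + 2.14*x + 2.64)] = (-7.105427357601e-15*x^5 + 4.26325641456066e-14*x^4 + 102.136448*x^3 + 209.308368*x^2 + 305.932848*x - 28.84808)/(1.643032*x^6 - 8.939208*x^5 + 5.183976*x^4 + 30.198824*x^3 - 11.598048*x^2 - 44.744832*x - 18.399744)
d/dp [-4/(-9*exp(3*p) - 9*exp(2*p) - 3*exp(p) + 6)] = (-12*exp(2*p) - 8*exp(p) - 4/3)*exp(p)/(3*exp(3*p) + 3*exp(2*p) + exp(p) - 2)^2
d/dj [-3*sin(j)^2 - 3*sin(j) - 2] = -3*sin(2*j) - 3*cos(j)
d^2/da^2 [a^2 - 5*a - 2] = 2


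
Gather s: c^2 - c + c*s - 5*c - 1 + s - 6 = c^2 - 6*c + s*(c + 1) - 7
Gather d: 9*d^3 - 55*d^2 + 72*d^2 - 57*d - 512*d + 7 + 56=9*d^3 + 17*d^2 - 569*d + 63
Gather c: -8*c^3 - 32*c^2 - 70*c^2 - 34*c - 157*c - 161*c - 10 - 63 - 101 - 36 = -8*c^3 - 102*c^2 - 352*c - 210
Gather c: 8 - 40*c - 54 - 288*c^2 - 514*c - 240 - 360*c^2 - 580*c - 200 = -648*c^2 - 1134*c - 486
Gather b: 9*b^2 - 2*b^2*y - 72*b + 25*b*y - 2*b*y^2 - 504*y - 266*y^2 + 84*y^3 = b^2*(9 - 2*y) + b*(-2*y^2 + 25*y - 72) + 84*y^3 - 266*y^2 - 504*y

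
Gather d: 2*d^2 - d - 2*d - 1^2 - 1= 2*d^2 - 3*d - 2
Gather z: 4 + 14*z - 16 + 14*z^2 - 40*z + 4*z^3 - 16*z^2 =4*z^3 - 2*z^2 - 26*z - 12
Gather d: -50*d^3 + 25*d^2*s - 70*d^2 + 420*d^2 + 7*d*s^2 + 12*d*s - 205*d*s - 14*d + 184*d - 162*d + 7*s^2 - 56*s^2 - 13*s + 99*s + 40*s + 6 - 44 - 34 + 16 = -50*d^3 + d^2*(25*s + 350) + d*(7*s^2 - 193*s + 8) - 49*s^2 + 126*s - 56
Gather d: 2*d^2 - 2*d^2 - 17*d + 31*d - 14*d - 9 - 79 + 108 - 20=0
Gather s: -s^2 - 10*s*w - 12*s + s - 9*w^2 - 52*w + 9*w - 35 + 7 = -s^2 + s*(-10*w - 11) - 9*w^2 - 43*w - 28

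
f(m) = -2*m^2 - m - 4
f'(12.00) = -49.00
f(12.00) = -304.00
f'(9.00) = -37.00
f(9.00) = -175.00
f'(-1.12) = 3.48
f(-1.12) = -5.39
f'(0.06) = -1.24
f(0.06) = -4.07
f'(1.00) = -5.00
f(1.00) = -7.00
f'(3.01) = -13.04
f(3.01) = -25.13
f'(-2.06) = 7.24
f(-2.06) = -10.43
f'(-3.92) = 14.68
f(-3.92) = -30.81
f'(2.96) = -12.84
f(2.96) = -24.48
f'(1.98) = -8.92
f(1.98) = -13.82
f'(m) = -4*m - 1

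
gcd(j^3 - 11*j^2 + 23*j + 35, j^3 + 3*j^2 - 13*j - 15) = j + 1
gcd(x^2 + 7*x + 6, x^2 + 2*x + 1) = x + 1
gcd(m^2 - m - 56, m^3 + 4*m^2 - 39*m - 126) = m + 7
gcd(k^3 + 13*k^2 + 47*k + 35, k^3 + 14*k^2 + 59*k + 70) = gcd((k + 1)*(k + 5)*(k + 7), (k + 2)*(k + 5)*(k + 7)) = k^2 + 12*k + 35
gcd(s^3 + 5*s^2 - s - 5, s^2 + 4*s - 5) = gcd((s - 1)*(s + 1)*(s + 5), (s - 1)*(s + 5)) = s^2 + 4*s - 5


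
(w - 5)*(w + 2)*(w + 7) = w^3 + 4*w^2 - 31*w - 70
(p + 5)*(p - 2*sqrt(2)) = p^2 - 2*sqrt(2)*p + 5*p - 10*sqrt(2)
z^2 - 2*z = z*(z - 2)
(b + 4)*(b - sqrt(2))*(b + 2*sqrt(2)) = b^3 + sqrt(2)*b^2 + 4*b^2 - 4*b + 4*sqrt(2)*b - 16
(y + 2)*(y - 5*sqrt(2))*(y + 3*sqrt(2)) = y^3 - 2*sqrt(2)*y^2 + 2*y^2 - 30*y - 4*sqrt(2)*y - 60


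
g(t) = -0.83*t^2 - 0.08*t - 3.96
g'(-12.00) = 19.84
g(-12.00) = -122.52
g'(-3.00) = 4.90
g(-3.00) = -11.19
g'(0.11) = -0.26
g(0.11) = -3.98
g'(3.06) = -5.16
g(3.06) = -11.98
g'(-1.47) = 2.36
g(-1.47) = -5.64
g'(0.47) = -0.86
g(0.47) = -4.18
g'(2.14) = -3.63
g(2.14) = -7.93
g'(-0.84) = 1.31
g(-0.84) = -4.48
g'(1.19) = -2.06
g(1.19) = -5.23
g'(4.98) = -8.35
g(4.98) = -24.94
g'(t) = -1.66*t - 0.08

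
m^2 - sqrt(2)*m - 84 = (m - 7*sqrt(2))*(m + 6*sqrt(2))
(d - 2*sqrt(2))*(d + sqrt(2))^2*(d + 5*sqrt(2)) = d^4 + 5*sqrt(2)*d^3 - 6*d^2 - 34*sqrt(2)*d - 40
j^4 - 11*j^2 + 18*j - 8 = (j - 2)*(j - 1)^2*(j + 4)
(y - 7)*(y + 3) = y^2 - 4*y - 21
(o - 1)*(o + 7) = o^2 + 6*o - 7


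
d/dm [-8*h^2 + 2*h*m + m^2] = 2*h + 2*m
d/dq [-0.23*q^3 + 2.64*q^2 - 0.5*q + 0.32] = -0.69*q^2 + 5.28*q - 0.5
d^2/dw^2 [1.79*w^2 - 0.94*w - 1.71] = 3.58000000000000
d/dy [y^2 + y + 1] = 2*y + 1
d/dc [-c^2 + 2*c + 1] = 2 - 2*c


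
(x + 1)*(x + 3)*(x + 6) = x^3 + 10*x^2 + 27*x + 18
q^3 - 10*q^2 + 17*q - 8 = (q - 8)*(q - 1)^2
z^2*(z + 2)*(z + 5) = z^4 + 7*z^3 + 10*z^2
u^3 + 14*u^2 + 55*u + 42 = (u + 1)*(u + 6)*(u + 7)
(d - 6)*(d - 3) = d^2 - 9*d + 18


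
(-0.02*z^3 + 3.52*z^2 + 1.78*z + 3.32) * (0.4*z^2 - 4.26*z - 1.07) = -0.008*z^5 + 1.4932*z^4 - 14.2618*z^3 - 10.0212*z^2 - 16.0478*z - 3.5524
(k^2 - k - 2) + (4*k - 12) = k^2 + 3*k - 14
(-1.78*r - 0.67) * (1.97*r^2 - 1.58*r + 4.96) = -3.5066*r^3 + 1.4925*r^2 - 7.7702*r - 3.3232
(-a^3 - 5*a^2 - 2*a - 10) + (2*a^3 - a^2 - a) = a^3 - 6*a^2 - 3*a - 10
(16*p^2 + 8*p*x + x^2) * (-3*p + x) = -48*p^3 - 8*p^2*x + 5*p*x^2 + x^3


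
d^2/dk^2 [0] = 0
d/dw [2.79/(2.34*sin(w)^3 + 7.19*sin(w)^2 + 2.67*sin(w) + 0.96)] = (-40.1202*sin(w) + 9.7929*cos(2*w) - 17.2422)*cos(w)/(2.34*sin(w)^3 + 7.19*sin(w)^2 + 2.67*sin(w) + 0.96)^2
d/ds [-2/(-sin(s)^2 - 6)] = -8*sin(2*s)/(cos(2*s) - 13)^2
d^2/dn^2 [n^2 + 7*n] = 2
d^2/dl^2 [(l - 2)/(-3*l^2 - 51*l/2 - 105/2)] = 4*((2 - l)*(4*l + 17)^2 + (6*l + 13)*(2*l^2 + 17*l + 35))/(3*(2*l^2 + 17*l + 35)^3)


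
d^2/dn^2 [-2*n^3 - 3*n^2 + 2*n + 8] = -12*n - 6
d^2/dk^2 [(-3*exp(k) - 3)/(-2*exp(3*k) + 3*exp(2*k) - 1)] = (48*exp(4*k) + 150*exp(3*k) + 81*exp(2*k) + 42*exp(k) + 3)*exp(k)/(8*exp(7*k) - 20*exp(6*k) + 6*exp(5*k) + 17*exp(4*k) - 8*exp(3*k) - 6*exp(2*k) + 2*exp(k) + 1)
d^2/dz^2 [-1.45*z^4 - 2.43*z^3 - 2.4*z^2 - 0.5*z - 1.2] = -17.4*z^2 - 14.58*z - 4.8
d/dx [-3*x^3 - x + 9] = -9*x^2 - 1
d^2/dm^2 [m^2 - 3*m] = 2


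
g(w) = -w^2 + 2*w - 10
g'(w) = 2 - 2*w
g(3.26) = -14.11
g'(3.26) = -4.52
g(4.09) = -18.55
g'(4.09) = -6.18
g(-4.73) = -41.83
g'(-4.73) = 11.46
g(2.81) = -12.28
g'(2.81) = -3.62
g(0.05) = -9.90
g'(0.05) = 1.90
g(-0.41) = -10.99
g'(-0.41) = 2.82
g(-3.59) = -30.07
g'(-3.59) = 9.18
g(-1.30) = -14.29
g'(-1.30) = 4.60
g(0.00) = -10.00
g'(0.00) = 2.00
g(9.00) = -73.00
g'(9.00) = -16.00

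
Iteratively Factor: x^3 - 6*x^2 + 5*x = (x - 1)*(x^2 - 5*x) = x*(x - 1)*(x - 5)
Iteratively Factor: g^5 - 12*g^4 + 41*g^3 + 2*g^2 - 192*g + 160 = (g - 1)*(g^4 - 11*g^3 + 30*g^2 + 32*g - 160) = (g - 5)*(g - 1)*(g^3 - 6*g^2 + 32) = (g - 5)*(g - 4)*(g - 1)*(g^2 - 2*g - 8) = (g - 5)*(g - 4)^2*(g - 1)*(g + 2)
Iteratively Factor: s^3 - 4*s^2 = (s)*(s^2 - 4*s) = s^2*(s - 4)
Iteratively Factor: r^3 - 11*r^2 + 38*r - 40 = (r - 4)*(r^2 - 7*r + 10) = (r - 5)*(r - 4)*(r - 2)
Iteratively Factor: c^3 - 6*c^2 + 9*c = (c)*(c^2 - 6*c + 9) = c*(c - 3)*(c - 3)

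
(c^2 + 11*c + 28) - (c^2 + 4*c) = 7*c + 28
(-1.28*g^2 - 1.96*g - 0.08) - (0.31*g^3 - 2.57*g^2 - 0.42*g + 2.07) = -0.31*g^3 + 1.29*g^2 - 1.54*g - 2.15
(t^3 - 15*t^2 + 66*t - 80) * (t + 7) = t^4 - 8*t^3 - 39*t^2 + 382*t - 560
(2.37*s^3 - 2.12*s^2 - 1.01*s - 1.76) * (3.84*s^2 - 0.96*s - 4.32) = 9.1008*s^5 - 10.416*s^4 - 12.0816*s^3 + 3.3696*s^2 + 6.0528*s + 7.6032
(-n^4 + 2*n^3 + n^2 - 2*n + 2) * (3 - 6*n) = 6*n^5 - 15*n^4 + 15*n^2 - 18*n + 6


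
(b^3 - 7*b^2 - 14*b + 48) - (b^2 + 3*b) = b^3 - 8*b^2 - 17*b + 48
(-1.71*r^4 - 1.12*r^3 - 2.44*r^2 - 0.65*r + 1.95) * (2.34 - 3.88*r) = 6.6348*r^5 + 0.344200000000001*r^4 + 6.8464*r^3 - 3.1876*r^2 - 9.087*r + 4.563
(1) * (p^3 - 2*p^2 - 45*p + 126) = p^3 - 2*p^2 - 45*p + 126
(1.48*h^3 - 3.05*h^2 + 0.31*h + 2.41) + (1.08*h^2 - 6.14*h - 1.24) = 1.48*h^3 - 1.97*h^2 - 5.83*h + 1.17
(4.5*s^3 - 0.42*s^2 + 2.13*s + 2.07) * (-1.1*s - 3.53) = -4.95*s^4 - 15.423*s^3 - 0.8604*s^2 - 9.7959*s - 7.3071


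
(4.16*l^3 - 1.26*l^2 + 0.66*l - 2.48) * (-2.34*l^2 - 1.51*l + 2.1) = -9.7344*l^5 - 3.3332*l^4 + 9.0942*l^3 + 2.1606*l^2 + 5.1308*l - 5.208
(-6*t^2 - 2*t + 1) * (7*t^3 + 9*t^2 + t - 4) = -42*t^5 - 68*t^4 - 17*t^3 + 31*t^2 + 9*t - 4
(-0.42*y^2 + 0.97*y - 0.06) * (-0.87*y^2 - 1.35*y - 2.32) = 0.3654*y^4 - 0.2769*y^3 - 0.2829*y^2 - 2.1694*y + 0.1392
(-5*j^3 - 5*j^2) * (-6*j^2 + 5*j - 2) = 30*j^5 + 5*j^4 - 15*j^3 + 10*j^2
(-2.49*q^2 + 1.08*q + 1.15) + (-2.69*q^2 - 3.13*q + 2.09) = -5.18*q^2 - 2.05*q + 3.24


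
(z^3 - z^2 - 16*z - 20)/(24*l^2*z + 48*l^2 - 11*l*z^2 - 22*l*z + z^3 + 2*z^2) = (z^2 - 3*z - 10)/(24*l^2 - 11*l*z + z^2)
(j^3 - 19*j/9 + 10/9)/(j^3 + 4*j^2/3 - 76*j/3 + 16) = (3*j^2 + 2*j - 5)/(3*(j^2 + 2*j - 24))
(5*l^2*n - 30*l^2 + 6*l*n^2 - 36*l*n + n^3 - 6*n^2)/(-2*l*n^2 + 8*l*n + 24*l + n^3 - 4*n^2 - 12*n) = (-5*l^2 - 6*l*n - n^2)/(2*l*n + 4*l - n^2 - 2*n)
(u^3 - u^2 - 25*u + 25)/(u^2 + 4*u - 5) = u - 5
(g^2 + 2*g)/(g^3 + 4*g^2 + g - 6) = g/(g^2 + 2*g - 3)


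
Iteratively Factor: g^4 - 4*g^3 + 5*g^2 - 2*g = (g)*(g^3 - 4*g^2 + 5*g - 2) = g*(g - 2)*(g^2 - 2*g + 1) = g*(g - 2)*(g - 1)*(g - 1)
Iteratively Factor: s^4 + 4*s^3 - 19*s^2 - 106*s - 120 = (s + 3)*(s^3 + s^2 - 22*s - 40) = (s + 3)*(s + 4)*(s^2 - 3*s - 10) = (s - 5)*(s + 3)*(s + 4)*(s + 2)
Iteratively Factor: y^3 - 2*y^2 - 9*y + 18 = (y - 2)*(y^2 - 9) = (y - 2)*(y + 3)*(y - 3)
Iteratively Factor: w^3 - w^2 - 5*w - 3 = (w + 1)*(w^2 - 2*w - 3) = (w + 1)^2*(w - 3)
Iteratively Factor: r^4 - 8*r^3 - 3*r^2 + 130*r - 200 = (r - 5)*(r^3 - 3*r^2 - 18*r + 40) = (r - 5)*(r - 2)*(r^2 - r - 20) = (r - 5)*(r - 2)*(r + 4)*(r - 5)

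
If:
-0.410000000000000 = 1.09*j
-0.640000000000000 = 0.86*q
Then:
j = -0.38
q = -0.74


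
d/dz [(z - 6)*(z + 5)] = 2*z - 1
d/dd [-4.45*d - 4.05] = -4.45000000000000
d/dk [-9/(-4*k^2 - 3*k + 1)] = 9*(-8*k - 3)/(4*k^2 + 3*k - 1)^2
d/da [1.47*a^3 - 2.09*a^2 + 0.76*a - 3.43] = 4.41*a^2 - 4.18*a + 0.76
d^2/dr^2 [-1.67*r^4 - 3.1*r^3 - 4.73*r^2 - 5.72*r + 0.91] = -20.04*r^2 - 18.6*r - 9.46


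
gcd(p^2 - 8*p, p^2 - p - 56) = p - 8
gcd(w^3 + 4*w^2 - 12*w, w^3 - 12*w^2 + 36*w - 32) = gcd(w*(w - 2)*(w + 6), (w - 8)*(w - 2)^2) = w - 2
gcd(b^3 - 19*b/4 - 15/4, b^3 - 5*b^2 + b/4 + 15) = b^2 - b - 15/4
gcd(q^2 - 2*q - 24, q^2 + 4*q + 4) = 1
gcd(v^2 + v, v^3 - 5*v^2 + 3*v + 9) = v + 1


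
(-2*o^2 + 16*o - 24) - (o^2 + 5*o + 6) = -3*o^2 + 11*o - 30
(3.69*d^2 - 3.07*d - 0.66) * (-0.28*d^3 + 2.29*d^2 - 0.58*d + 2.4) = -1.0332*d^5 + 9.3097*d^4 - 8.9857*d^3 + 9.1252*d^2 - 6.9852*d - 1.584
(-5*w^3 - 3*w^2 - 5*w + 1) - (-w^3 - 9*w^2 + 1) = -4*w^3 + 6*w^2 - 5*w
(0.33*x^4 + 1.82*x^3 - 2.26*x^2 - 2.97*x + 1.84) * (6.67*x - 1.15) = 2.2011*x^5 + 11.7599*x^4 - 17.1672*x^3 - 17.2109*x^2 + 15.6883*x - 2.116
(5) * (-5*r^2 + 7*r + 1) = -25*r^2 + 35*r + 5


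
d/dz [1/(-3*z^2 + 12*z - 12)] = 2*(z - 2)/(3*(z^2 - 4*z + 4)^2)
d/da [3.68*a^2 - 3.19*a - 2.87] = 7.36*a - 3.19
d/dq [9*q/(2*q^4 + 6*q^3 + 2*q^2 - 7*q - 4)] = 18*(-3*q^4 - 6*q^3 - q^2 - 2)/(4*q^8 + 24*q^7 + 44*q^6 - 4*q^5 - 96*q^4 - 76*q^3 + 33*q^2 + 56*q + 16)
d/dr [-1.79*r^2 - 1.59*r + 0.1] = -3.58*r - 1.59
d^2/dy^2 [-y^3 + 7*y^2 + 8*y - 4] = 14 - 6*y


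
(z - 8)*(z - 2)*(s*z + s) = s*z^3 - 9*s*z^2 + 6*s*z + 16*s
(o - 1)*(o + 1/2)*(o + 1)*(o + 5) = o^4 + 11*o^3/2 + 3*o^2/2 - 11*o/2 - 5/2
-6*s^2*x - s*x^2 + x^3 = x*(-3*s + x)*(2*s + x)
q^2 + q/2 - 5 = (q - 2)*(q + 5/2)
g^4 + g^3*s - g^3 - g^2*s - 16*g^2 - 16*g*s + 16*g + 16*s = (g - 4)*(g - 1)*(g + 4)*(g + s)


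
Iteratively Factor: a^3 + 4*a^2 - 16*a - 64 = (a + 4)*(a^2 - 16) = (a - 4)*(a + 4)*(a + 4)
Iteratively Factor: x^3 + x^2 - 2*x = (x - 1)*(x^2 + 2*x) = (x - 1)*(x + 2)*(x)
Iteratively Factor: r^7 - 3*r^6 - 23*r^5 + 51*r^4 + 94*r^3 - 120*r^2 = (r)*(r^6 - 3*r^5 - 23*r^4 + 51*r^3 + 94*r^2 - 120*r) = r^2*(r^5 - 3*r^4 - 23*r^3 + 51*r^2 + 94*r - 120) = r^2*(r - 1)*(r^4 - 2*r^3 - 25*r^2 + 26*r + 120) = r^2*(r - 3)*(r - 1)*(r^3 + r^2 - 22*r - 40) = r^2*(r - 3)*(r - 1)*(r + 4)*(r^2 - 3*r - 10) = r^2*(r - 3)*(r - 1)*(r + 2)*(r + 4)*(r - 5)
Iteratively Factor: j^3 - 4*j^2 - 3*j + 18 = (j - 3)*(j^2 - j - 6) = (j - 3)*(j + 2)*(j - 3)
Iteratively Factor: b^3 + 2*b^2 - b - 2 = (b - 1)*(b^2 + 3*b + 2) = (b - 1)*(b + 2)*(b + 1)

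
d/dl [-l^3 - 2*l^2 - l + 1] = -3*l^2 - 4*l - 1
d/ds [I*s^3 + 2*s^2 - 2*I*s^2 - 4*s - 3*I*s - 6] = 3*I*s^2 + 4*s*(1 - I) - 4 - 3*I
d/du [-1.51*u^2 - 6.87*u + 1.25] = -3.02*u - 6.87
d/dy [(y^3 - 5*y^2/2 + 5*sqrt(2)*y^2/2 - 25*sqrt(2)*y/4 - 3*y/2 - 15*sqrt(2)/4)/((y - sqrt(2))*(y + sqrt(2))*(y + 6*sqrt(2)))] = (10*y^4 + 14*sqrt(2)*y^4 - 4*y^3 + 50*sqrt(2)*y^3 - 83*sqrt(2)*y^2 + 320*y^2 - 120*y + 240*sqrt(2)*y + 42*sqrt(2) + 600)/(4*(y^6 + 12*sqrt(2)*y^5 + 68*y^4 - 48*sqrt(2)*y^3 - 284*y^2 + 48*sqrt(2)*y + 288))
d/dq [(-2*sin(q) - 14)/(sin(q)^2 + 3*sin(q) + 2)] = 2*(sin(q)^2 + 14*sin(q) + 19)*cos(q)/(sin(q)^2 + 3*sin(q) + 2)^2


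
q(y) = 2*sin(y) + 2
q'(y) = 2*cos(y)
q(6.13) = 1.69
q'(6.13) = 1.98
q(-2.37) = 0.61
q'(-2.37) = -1.43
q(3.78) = 0.81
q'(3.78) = -1.61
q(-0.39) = 1.24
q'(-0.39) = 1.85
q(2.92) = 2.44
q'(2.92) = -1.95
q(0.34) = 2.67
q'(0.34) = 1.89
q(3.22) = 1.84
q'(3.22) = -1.99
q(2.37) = 3.39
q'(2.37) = -1.43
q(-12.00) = 3.07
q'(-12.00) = 1.69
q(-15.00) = 0.70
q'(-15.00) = -1.52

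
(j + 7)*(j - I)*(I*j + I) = I*j^3 + j^2 + 8*I*j^2 + 8*j + 7*I*j + 7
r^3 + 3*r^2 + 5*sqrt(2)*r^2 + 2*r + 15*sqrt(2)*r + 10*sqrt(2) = (r + 1)*(r + 2)*(r + 5*sqrt(2))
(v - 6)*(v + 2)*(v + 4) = v^3 - 28*v - 48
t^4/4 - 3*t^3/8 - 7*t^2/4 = t^2*(t/4 + 1/2)*(t - 7/2)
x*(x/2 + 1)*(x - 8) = x^3/2 - 3*x^2 - 8*x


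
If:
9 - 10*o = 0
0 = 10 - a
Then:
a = 10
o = 9/10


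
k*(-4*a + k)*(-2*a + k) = 8*a^2*k - 6*a*k^2 + k^3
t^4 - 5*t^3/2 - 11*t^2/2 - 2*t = t*(t - 4)*(t + 1/2)*(t + 1)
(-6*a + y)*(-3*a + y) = 18*a^2 - 9*a*y + y^2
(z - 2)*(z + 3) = z^2 + z - 6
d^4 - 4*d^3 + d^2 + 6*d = d*(d - 3)*(d - 2)*(d + 1)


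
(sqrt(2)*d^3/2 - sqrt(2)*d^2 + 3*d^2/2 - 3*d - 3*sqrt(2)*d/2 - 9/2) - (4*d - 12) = sqrt(2)*d^3/2 - sqrt(2)*d^2 + 3*d^2/2 - 7*d - 3*sqrt(2)*d/2 + 15/2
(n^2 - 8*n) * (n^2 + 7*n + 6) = n^4 - n^3 - 50*n^2 - 48*n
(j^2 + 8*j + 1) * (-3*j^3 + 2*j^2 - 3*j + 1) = -3*j^5 - 22*j^4 + 10*j^3 - 21*j^2 + 5*j + 1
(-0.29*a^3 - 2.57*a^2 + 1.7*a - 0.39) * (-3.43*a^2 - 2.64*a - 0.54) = 0.9947*a^5 + 9.5807*a^4 + 1.1104*a^3 - 1.7625*a^2 + 0.1116*a + 0.2106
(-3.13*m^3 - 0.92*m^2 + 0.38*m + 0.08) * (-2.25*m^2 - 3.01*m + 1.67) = 7.0425*m^5 + 11.4913*m^4 - 3.3129*m^3 - 2.8602*m^2 + 0.3938*m + 0.1336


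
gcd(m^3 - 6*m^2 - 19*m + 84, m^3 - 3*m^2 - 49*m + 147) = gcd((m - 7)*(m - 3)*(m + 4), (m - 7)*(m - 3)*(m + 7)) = m^2 - 10*m + 21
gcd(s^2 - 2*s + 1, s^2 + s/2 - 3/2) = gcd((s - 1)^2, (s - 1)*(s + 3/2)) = s - 1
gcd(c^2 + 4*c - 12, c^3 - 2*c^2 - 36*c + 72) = c^2 + 4*c - 12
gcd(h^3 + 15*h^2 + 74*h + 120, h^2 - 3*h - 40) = h + 5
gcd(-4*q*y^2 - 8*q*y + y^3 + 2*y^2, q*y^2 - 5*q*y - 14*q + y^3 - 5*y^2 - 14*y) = y + 2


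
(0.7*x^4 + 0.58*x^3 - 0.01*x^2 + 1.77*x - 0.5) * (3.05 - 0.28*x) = -0.196*x^5 + 1.9726*x^4 + 1.7718*x^3 - 0.5261*x^2 + 5.5385*x - 1.525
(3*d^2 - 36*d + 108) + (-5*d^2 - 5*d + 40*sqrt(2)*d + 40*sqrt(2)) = -2*d^2 - 41*d + 40*sqrt(2)*d + 40*sqrt(2) + 108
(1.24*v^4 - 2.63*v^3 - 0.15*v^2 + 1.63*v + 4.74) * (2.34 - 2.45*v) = -3.038*v^5 + 9.3451*v^4 - 5.7867*v^3 - 4.3445*v^2 - 7.7988*v + 11.0916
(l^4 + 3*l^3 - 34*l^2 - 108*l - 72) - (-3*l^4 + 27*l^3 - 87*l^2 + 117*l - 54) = 4*l^4 - 24*l^3 + 53*l^2 - 225*l - 18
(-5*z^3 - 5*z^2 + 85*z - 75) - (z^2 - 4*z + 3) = -5*z^3 - 6*z^2 + 89*z - 78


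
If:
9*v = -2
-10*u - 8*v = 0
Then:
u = 8/45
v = -2/9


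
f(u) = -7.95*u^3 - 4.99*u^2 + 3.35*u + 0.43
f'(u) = -23.85*u^2 - 9.98*u + 3.35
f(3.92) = -541.99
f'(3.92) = -402.26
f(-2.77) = 121.83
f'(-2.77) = -152.00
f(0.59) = -0.96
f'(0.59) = -10.84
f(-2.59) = 96.40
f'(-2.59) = -130.79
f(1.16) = -14.81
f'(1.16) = -40.32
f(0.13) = 0.76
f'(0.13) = 1.65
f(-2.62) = 100.38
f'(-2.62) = -134.22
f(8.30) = -4861.23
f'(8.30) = -1722.51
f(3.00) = -249.08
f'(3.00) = -241.24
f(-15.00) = 25658.68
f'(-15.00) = -5213.20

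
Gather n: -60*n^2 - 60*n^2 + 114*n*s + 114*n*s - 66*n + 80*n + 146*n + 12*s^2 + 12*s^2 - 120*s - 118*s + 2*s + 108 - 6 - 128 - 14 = -120*n^2 + n*(228*s + 160) + 24*s^2 - 236*s - 40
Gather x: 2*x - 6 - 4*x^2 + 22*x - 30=-4*x^2 + 24*x - 36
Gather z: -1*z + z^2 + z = z^2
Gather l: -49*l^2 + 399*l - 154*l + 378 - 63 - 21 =-49*l^2 + 245*l + 294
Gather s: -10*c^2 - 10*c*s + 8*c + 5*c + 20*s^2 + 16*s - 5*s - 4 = -10*c^2 + 13*c + 20*s^2 + s*(11 - 10*c) - 4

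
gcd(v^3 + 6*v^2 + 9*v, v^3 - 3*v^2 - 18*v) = v^2 + 3*v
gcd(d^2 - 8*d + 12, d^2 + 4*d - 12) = d - 2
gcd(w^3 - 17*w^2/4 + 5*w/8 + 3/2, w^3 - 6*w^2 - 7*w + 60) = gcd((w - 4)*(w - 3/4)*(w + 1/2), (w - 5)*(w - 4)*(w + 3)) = w - 4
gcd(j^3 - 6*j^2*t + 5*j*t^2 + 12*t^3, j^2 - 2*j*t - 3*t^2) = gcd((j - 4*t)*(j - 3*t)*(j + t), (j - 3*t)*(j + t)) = -j^2 + 2*j*t + 3*t^2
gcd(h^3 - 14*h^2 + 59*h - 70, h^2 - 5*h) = h - 5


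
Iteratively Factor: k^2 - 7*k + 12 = (k - 3)*(k - 4)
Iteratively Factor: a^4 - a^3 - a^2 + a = (a - 1)*(a^3 - a) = (a - 1)*(a + 1)*(a^2 - a) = (a - 1)^2*(a + 1)*(a)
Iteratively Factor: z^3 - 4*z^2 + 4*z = (z - 2)*(z^2 - 2*z) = (z - 2)^2*(z)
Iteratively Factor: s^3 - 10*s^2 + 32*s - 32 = (s - 4)*(s^2 - 6*s + 8) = (s - 4)^2*(s - 2)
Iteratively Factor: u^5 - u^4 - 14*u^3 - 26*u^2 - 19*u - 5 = (u + 1)*(u^4 - 2*u^3 - 12*u^2 - 14*u - 5) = (u + 1)^2*(u^3 - 3*u^2 - 9*u - 5) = (u - 5)*(u + 1)^2*(u^2 + 2*u + 1) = (u - 5)*(u + 1)^3*(u + 1)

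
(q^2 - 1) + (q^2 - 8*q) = 2*q^2 - 8*q - 1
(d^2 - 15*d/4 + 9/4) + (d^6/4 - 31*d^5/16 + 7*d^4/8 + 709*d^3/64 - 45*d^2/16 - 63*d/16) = d^6/4 - 31*d^5/16 + 7*d^4/8 + 709*d^3/64 - 29*d^2/16 - 123*d/16 + 9/4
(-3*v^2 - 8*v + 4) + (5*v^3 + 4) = 5*v^3 - 3*v^2 - 8*v + 8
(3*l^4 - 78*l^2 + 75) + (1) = 3*l^4 - 78*l^2 + 76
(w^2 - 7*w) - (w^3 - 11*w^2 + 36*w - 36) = -w^3 + 12*w^2 - 43*w + 36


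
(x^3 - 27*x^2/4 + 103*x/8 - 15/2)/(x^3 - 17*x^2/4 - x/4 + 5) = (x - 3/2)/(x + 1)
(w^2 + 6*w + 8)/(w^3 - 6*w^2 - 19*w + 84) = (w + 2)/(w^2 - 10*w + 21)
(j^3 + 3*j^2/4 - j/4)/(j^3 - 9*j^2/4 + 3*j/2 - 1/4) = j*(j + 1)/(j^2 - 2*j + 1)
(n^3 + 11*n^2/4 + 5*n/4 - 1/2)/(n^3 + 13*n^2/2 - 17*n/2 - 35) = (4*n^2 + 3*n - 1)/(2*(2*n^2 + 9*n - 35))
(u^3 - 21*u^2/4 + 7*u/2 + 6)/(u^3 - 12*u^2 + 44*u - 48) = (u + 3/4)/(u - 6)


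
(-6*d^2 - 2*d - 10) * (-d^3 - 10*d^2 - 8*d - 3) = 6*d^5 + 62*d^4 + 78*d^3 + 134*d^2 + 86*d + 30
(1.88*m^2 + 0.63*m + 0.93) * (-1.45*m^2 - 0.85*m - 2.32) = -2.726*m^4 - 2.5115*m^3 - 6.2456*m^2 - 2.2521*m - 2.1576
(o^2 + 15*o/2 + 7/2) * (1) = o^2 + 15*o/2 + 7/2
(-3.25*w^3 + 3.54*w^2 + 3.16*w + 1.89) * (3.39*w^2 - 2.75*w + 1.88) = -11.0175*w^5 + 20.9381*w^4 - 5.1326*w^3 + 4.3723*w^2 + 0.743300000000001*w + 3.5532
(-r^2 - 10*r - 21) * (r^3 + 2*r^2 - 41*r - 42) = -r^5 - 12*r^4 + 410*r^2 + 1281*r + 882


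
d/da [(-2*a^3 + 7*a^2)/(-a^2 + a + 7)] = a*(-a*(2*a - 7)*(2*a - 1) + 2*(7 - 3*a)*(-a^2 + a + 7))/(-a^2 + a + 7)^2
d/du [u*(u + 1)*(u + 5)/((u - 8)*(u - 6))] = (u^4 - 28*u^3 + 55*u^2 + 576*u + 240)/(u^4 - 28*u^3 + 292*u^2 - 1344*u + 2304)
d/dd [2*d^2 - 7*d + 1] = 4*d - 7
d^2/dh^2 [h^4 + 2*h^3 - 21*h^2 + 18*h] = 12*h^2 + 12*h - 42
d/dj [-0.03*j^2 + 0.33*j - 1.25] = 0.33 - 0.06*j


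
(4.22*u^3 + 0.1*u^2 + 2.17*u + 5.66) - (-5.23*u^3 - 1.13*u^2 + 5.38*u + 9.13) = 9.45*u^3 + 1.23*u^2 - 3.21*u - 3.47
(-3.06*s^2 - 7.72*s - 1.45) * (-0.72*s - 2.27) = 2.2032*s^3 + 12.5046*s^2 + 18.5684*s + 3.2915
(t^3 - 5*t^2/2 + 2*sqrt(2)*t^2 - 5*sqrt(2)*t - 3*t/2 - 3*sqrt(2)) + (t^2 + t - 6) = t^3 - 3*t^2/2 + 2*sqrt(2)*t^2 - 5*sqrt(2)*t - t/2 - 6 - 3*sqrt(2)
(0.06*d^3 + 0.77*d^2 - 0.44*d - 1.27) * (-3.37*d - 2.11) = -0.2022*d^4 - 2.7215*d^3 - 0.1419*d^2 + 5.2083*d + 2.6797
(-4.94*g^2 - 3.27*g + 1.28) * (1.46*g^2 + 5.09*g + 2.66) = -7.2124*g^4 - 29.9188*g^3 - 27.9159*g^2 - 2.183*g + 3.4048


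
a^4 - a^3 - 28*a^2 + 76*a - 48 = (a - 4)*(a - 2)*(a - 1)*(a + 6)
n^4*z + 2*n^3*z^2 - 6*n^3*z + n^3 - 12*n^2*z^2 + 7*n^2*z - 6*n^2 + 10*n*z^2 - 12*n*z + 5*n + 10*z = (n - 5)*(n - 1)*(n + 2*z)*(n*z + 1)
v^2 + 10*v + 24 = (v + 4)*(v + 6)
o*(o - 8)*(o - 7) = o^3 - 15*o^2 + 56*o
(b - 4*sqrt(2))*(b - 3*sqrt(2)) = b^2 - 7*sqrt(2)*b + 24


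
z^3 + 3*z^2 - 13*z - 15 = (z - 3)*(z + 1)*(z + 5)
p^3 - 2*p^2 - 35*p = p*(p - 7)*(p + 5)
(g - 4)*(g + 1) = g^2 - 3*g - 4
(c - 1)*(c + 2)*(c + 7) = c^3 + 8*c^2 + 5*c - 14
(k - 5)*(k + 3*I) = k^2 - 5*k + 3*I*k - 15*I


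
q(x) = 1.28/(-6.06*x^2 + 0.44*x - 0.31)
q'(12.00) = 0.00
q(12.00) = -0.00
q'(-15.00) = -0.00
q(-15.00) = -0.00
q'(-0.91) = -0.45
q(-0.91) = -0.22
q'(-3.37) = -0.01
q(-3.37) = -0.02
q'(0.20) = 11.78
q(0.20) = -2.76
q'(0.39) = 4.88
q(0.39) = -1.21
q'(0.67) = 1.31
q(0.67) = -0.47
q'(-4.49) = -0.00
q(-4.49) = -0.01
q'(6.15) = 0.00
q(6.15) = -0.01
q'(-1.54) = -0.10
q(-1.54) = -0.08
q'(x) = 1.28*(12.12*x - 0.44)/(-6.06*x^2 + 0.44*x - 0.31)^2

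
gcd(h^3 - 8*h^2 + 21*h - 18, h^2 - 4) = h - 2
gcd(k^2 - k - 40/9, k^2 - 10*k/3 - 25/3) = k + 5/3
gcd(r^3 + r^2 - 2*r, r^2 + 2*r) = r^2 + 2*r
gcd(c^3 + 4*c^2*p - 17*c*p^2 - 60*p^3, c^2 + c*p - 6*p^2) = c + 3*p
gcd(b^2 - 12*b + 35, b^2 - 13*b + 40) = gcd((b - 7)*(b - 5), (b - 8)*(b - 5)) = b - 5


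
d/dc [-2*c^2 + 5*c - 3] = 5 - 4*c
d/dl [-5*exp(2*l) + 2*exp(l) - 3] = (2 - 10*exp(l))*exp(l)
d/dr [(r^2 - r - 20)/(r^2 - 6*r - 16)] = (-5*r^2 + 8*r - 104)/(r^4 - 12*r^3 + 4*r^2 + 192*r + 256)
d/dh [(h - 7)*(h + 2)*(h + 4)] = 3*h^2 - 2*h - 34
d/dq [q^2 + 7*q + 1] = 2*q + 7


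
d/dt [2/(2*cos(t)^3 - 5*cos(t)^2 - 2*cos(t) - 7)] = 4*(-sin(t) - 10*sin(2*t) + 3*sin(3*t))/(cos(t) + 5*cos(2*t) - cos(3*t) + 19)^2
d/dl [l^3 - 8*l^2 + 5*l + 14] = 3*l^2 - 16*l + 5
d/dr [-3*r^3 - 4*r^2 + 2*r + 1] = -9*r^2 - 8*r + 2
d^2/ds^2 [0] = 0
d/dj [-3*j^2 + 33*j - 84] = 33 - 6*j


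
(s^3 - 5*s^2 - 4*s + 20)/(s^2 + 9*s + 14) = (s^2 - 7*s + 10)/(s + 7)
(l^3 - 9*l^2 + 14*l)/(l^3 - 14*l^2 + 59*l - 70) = l/(l - 5)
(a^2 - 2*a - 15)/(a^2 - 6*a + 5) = (a + 3)/(a - 1)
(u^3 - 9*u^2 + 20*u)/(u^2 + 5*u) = (u^2 - 9*u + 20)/(u + 5)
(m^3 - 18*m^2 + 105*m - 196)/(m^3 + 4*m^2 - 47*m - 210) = (m^2 - 11*m + 28)/(m^2 + 11*m + 30)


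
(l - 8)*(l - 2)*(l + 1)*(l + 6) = l^4 - 3*l^3 - 48*l^2 + 52*l + 96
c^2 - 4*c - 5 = (c - 5)*(c + 1)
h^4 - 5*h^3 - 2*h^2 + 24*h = h*(h - 4)*(h - 3)*(h + 2)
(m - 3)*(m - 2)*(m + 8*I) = m^3 - 5*m^2 + 8*I*m^2 + 6*m - 40*I*m + 48*I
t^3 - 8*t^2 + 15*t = t*(t - 5)*(t - 3)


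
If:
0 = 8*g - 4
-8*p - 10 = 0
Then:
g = 1/2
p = -5/4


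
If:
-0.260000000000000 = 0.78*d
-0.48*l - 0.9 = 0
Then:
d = -0.33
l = -1.88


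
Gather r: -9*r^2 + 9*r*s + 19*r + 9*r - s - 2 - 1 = -9*r^2 + r*(9*s + 28) - s - 3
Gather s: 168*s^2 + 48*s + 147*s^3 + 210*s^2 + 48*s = 147*s^3 + 378*s^2 + 96*s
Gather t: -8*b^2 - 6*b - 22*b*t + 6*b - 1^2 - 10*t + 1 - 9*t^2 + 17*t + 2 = -8*b^2 - 9*t^2 + t*(7 - 22*b) + 2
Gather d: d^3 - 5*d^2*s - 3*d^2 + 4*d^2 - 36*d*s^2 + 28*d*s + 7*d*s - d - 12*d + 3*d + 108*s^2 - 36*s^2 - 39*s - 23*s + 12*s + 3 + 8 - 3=d^3 + d^2*(1 - 5*s) + d*(-36*s^2 + 35*s - 10) + 72*s^2 - 50*s + 8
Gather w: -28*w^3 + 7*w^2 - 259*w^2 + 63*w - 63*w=-28*w^3 - 252*w^2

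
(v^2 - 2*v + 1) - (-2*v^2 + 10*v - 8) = 3*v^2 - 12*v + 9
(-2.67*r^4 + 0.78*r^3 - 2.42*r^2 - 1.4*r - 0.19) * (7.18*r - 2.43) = -19.1706*r^5 + 12.0885*r^4 - 19.271*r^3 - 4.1714*r^2 + 2.0378*r + 0.4617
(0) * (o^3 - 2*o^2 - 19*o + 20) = 0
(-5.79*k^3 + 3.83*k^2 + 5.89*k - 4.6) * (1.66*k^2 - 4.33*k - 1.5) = -9.6114*k^5 + 31.4285*k^4 + 1.8785*k^3 - 38.8847*k^2 + 11.083*k + 6.9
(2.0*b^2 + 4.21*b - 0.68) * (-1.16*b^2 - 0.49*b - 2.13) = -2.32*b^4 - 5.8636*b^3 - 5.5341*b^2 - 8.6341*b + 1.4484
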